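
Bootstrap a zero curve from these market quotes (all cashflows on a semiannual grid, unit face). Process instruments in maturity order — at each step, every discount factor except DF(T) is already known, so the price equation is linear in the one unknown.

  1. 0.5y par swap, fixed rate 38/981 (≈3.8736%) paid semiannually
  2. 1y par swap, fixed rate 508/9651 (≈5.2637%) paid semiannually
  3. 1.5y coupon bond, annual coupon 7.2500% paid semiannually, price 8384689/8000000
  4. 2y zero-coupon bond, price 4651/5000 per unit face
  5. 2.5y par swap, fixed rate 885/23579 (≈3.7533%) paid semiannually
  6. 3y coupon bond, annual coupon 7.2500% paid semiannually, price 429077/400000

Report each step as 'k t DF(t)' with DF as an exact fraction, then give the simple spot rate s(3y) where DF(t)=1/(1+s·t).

step 1 [0.5y] swap r/2=19/981: DF=(1 − 19/981·(0))/(1+19/981) = 981/1000 ≈ 0.981000
step 2 [1y] swap r/2=254/9651: DF=(1 − 254/9651·(0.981000))/(1+254/9651) = 2373/2500 ≈ 0.949200
step 3 [1.5y] bond c/2=29/800: DF=(8384689/8000000 − 29/800·(0.981000+0.949200))/(1+29/800) = 9439/10000 ≈ 0.943900
step 4 [2y] zero: DF = P = 4651/5000 ≈ 0.930200
step 5 [2.5y] swap r/2=885/47158: DF=(1 − 885/47158·(0.981000+0.949200+0.943900+0.930200))/(1+885/47158) = 1823/2000 ≈ 0.911500
step 6 [3y] bond c/2=29/800: DF=(429077/400000 − 29/800·(0.981000+0.949200+0.943900+0.930200+0.911500))/(1+29/800) = 4351/5000 ≈ 0.870200

1 1/2 981/1000
2 1 2373/2500
3 3/2 9439/10000
4 2 4651/5000
5 5/2 1823/2000
6 3 4351/5000
s(3y) = (1/(4351/5000) − 1)/(3) = 649/13053 ≈ 4.9720%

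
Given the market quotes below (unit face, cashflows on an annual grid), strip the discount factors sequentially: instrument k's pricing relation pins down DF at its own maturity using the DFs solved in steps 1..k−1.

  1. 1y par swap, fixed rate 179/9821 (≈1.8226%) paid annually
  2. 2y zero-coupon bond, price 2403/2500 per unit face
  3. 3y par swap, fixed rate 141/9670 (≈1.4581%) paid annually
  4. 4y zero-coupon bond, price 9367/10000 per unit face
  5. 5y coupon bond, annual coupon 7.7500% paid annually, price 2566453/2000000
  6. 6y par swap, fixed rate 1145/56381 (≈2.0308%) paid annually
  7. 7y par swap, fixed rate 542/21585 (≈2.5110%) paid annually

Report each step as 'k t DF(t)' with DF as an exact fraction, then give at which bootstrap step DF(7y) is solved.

1 1 9821/10000
2 2 2403/2500
3 3 9577/10000
4 4 9367/10000
5 5 9149/10000
6 6 1771/2000
7 7 4187/5000
DF(7y) is solved at step 7

step 1 [1y] swap r/1=179/9821: DF=(1 − 179/9821·(0))/(1+179/9821) = 9821/10000 ≈ 0.982100
step 2 [2y] zero: DF = P = 2403/2500 ≈ 0.961200
step 3 [3y] swap r/1=141/9670: DF=(1 − 141/9670·(0.982100+0.961200))/(1+141/9670) = 9577/10000 ≈ 0.957700
step 4 [4y] zero: DF = P = 9367/10000 ≈ 0.936700
step 5 [5y] bond c/1=31/400: DF=(2566453/2000000 − 31/400·(0.982100+0.961200+0.957700+0.936700))/(1+31/400) = 9149/10000 ≈ 0.914900
step 6 [6y] swap r/1=1145/56381: DF=(1 − 1145/56381·(0.982100+0.961200+0.957700+0.936700+0.914900))/(1+1145/56381) = 1771/2000 ≈ 0.885500
step 7 [7y] swap r/1=542/21585: DF=(1 − 542/21585·(0.982100+0.961200+0.957700+0.936700+0.914900+0.885500))/(1+542/21585) = 4187/5000 ≈ 0.837400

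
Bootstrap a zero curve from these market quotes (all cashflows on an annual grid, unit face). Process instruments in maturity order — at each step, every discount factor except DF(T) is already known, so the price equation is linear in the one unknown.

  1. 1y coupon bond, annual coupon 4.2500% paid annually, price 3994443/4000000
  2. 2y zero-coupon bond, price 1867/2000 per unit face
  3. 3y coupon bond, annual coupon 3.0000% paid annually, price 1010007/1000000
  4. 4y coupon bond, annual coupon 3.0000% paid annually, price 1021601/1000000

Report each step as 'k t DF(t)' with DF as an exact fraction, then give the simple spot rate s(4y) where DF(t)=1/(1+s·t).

step 1 [1y] bond c/1=17/400: DF=(3994443/4000000 − 17/400·(0))/(1+17/400) = 9579/10000 ≈ 0.957900
step 2 [2y] zero: DF = P = 1867/2000 ≈ 0.933500
step 3 [3y] bond c/1=3/100: DF=(1010007/1000000 − 3/100·(0.957900+0.933500))/(1+3/100) = 1851/2000 ≈ 0.925500
step 4 [4y] bond c/1=3/100: DF=(1021601/1000000 − 3/100·(0.957900+0.933500+0.925500))/(1+3/100) = 4549/5000 ≈ 0.909800

1 1 9579/10000
2 2 1867/2000
3 3 1851/2000
4 4 4549/5000
s(4y) = (1/(4549/5000) − 1)/(4) = 451/18196 ≈ 2.4786%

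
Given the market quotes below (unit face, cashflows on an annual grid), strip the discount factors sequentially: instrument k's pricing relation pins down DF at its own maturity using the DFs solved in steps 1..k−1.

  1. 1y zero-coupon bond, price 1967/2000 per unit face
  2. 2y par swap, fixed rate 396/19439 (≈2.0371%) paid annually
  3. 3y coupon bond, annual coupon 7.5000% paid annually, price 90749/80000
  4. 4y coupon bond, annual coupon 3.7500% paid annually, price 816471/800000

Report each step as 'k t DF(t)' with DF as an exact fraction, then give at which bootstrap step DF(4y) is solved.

1 1 1967/2000
2 2 2401/2500
3 3 2299/2500
4 4 4401/5000
DF(4y) is solved at step 4

step 1 [1y] zero: DF = P = 1967/2000 ≈ 0.983500
step 2 [2y] swap r/1=396/19439: DF=(1 − 396/19439·(0.983500))/(1+396/19439) = 2401/2500 ≈ 0.960400
step 3 [3y] bond c/1=3/40: DF=(90749/80000 − 3/40·(0.983500+0.960400))/(1+3/40) = 2299/2500 ≈ 0.919600
step 4 [4y] bond c/1=3/80: DF=(816471/800000 − 3/80·(0.983500+0.960400+0.919600))/(1+3/80) = 4401/5000 ≈ 0.880200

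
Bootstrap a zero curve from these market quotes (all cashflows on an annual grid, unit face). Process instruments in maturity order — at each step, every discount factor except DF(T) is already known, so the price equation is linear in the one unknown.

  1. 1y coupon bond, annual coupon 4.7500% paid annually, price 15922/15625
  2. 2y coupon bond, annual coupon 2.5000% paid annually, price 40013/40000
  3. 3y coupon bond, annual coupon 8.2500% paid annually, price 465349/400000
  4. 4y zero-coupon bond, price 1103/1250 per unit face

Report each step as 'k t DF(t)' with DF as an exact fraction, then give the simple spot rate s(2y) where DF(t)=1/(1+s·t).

1 1 608/625
2 2 4761/5000
3 3 116/125
4 4 1103/1250
s(2y) = (1/(4761/5000) − 1)/(2) = 239/9522 ≈ 2.5100%

step 1 [1y] bond c/1=19/400: DF=(15922/15625 − 19/400·(0))/(1+19/400) = 608/625 ≈ 0.972800
step 2 [2y] bond c/1=1/40: DF=(40013/40000 − 1/40·(0.972800))/(1+1/40) = 4761/5000 ≈ 0.952200
step 3 [3y] bond c/1=33/400: DF=(465349/400000 − 33/400·(0.972800+0.952200))/(1+33/400) = 116/125 ≈ 0.928000
step 4 [4y] zero: DF = P = 1103/1250 ≈ 0.882400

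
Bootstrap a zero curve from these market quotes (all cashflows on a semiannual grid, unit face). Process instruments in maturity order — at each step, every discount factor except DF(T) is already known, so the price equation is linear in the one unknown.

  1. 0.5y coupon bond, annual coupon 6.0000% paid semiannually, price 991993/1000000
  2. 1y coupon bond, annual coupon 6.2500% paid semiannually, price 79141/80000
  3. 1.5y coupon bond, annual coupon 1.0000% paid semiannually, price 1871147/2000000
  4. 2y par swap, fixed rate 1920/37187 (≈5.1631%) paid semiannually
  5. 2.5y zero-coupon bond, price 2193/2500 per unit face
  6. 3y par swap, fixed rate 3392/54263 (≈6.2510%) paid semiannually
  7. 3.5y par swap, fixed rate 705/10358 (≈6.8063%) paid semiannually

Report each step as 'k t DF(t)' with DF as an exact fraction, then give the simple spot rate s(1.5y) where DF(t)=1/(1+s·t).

1 1/2 9631/10000
2 1 9301/10000
3 3/2 1843/2000
4 2 113/125
5 5/2 2193/2500
6 3 519/625
7 7/2 1577/2000
s(1.5y) = (1/(1843/2000) − 1)/(3/2) = 314/5529 ≈ 5.6791%

step 1 [0.5y] bond c/2=3/100: DF=(991993/1000000 − 3/100·(0))/(1+3/100) = 9631/10000 ≈ 0.963100
step 2 [1y] bond c/2=1/32: DF=(79141/80000 − 1/32·(0.963100))/(1+1/32) = 9301/10000 ≈ 0.930100
step 3 [1.5y] bond c/2=1/200: DF=(1871147/2000000 − 1/200·(0.963100+0.930100))/(1+1/200) = 1843/2000 ≈ 0.921500
step 4 [2y] swap r/2=960/37187: DF=(1 − 960/37187·(0.963100+0.930100+0.921500))/(1+960/37187) = 113/125 ≈ 0.904000
step 5 [2.5y] zero: DF = P = 2193/2500 ≈ 0.877200
step 6 [3y] swap r/2=1696/54263: DF=(1 − 1696/54263·(0.963100+0.930100+0.921500+0.904000+0.877200))/(1+1696/54263) = 519/625 ≈ 0.830400
step 7 [3.5y] swap r/2=705/20716: DF=(1 − 705/20716·(0.963100+0.930100+0.921500+0.904000+0.877200+0.830400))/(1+705/20716) = 1577/2000 ≈ 0.788500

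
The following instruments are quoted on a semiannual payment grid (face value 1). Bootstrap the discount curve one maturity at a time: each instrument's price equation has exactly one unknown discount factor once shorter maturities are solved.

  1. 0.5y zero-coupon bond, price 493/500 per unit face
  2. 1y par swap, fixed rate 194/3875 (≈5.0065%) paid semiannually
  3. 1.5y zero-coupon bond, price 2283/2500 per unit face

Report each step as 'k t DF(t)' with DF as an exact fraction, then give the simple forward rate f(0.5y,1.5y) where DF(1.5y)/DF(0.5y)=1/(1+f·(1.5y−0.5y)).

step 1 [0.5y] zero: DF = P = 493/500 ≈ 0.986000
step 2 [1y] swap r/2=97/3875: DF=(1 − 97/3875·(0.986000))/(1+97/3875) = 1903/2000 ≈ 0.951500
step 3 [1.5y] zero: DF = P = 2283/2500 ≈ 0.913200

1 1/2 493/500
2 1 1903/2000
3 3/2 2283/2500
f(0.5y,1.5y) = ((493/500)/(2283/2500) − 1)/(1) = 182/2283 ≈ 7.9720%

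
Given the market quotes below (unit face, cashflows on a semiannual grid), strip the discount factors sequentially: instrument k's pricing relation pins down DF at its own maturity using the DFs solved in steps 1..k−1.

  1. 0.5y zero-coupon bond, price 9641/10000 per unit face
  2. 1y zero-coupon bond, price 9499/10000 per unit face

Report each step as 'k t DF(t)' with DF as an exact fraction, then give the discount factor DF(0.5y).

1 1/2 9641/10000
2 1 9499/10000
DF(0.5y) = 9641/10000 ≈ 0.964100

step 1 [0.5y] zero: DF = P = 9641/10000 ≈ 0.964100
step 2 [1y] zero: DF = P = 9499/10000 ≈ 0.949900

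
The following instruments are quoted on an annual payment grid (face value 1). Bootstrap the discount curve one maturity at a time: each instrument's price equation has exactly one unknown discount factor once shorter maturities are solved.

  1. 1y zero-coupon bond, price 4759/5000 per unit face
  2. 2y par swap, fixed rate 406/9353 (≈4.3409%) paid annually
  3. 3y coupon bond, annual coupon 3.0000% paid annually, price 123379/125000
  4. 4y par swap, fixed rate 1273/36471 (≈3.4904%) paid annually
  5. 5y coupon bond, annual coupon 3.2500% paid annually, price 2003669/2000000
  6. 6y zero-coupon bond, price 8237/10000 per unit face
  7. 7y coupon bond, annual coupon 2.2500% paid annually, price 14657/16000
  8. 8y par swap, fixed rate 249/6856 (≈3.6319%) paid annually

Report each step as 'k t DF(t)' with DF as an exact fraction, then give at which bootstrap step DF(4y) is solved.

step 1 [1y] zero: DF = P = 4759/5000 ≈ 0.951800
step 2 [2y] swap r/1=406/9353: DF=(1 − 406/9353·(0.951800))/(1+406/9353) = 2297/2500 ≈ 0.918800
step 3 [3y] bond c/1=3/100: DF=(123379/125000 − 3/100·(0.951800+0.918800))/(1+3/100) = 4519/5000 ≈ 0.903800
step 4 [4y] swap r/1=1273/36471: DF=(1 − 1273/36471·(0.951800+0.918800+0.903800))/(1+1273/36471) = 8727/10000 ≈ 0.872700
step 5 [5y] bond c/1=13/400: DF=(2003669/2000000 − 13/400·(0.951800+0.918800+0.903800+0.872700))/(1+13/400) = 1711/2000 ≈ 0.855500
step 6 [6y] zero: DF = P = 8237/10000 ≈ 0.823700
step 7 [7y] bond c/1=9/400: DF=(14657/16000 − 9/400·(0.951800+0.918800+0.903800+0.872700+0.855500+0.823700))/(1+9/400) = 7787/10000 ≈ 0.778700
step 8 [8y] swap r/1=249/6856: DF=(1 − 249/6856·(0.951800+0.918800+0.903800+0.872700+0.855500+0.823700+0.778700))/(1+249/6856) = 751/1000 ≈ 0.751000

1 1 4759/5000
2 2 2297/2500
3 3 4519/5000
4 4 8727/10000
5 5 1711/2000
6 6 8237/10000
7 7 7787/10000
8 8 751/1000
DF(4y) is solved at step 4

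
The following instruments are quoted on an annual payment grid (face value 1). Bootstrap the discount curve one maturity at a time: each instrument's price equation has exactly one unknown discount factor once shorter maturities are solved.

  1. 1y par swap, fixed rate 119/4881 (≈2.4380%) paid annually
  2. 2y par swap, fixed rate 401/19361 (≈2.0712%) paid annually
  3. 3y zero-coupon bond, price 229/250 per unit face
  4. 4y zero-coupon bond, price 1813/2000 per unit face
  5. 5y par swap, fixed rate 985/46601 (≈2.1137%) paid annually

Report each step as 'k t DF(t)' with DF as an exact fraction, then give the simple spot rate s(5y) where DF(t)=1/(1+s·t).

1 1 4881/5000
2 2 9599/10000
3 3 229/250
4 4 1813/2000
5 5 1803/2000
s(5y) = (1/(1803/2000) − 1)/(5) = 197/9015 ≈ 2.1852%

step 1 [1y] swap r/1=119/4881: DF=(1 − 119/4881·(0))/(1+119/4881) = 4881/5000 ≈ 0.976200
step 2 [2y] swap r/1=401/19361: DF=(1 − 401/19361·(0.976200))/(1+401/19361) = 9599/10000 ≈ 0.959900
step 3 [3y] zero: DF = P = 229/250 ≈ 0.916000
step 4 [4y] zero: DF = P = 1813/2000 ≈ 0.906500
step 5 [5y] swap r/1=985/46601: DF=(1 − 985/46601·(0.976200+0.959900+0.916000+0.906500))/(1+985/46601) = 1803/2000 ≈ 0.901500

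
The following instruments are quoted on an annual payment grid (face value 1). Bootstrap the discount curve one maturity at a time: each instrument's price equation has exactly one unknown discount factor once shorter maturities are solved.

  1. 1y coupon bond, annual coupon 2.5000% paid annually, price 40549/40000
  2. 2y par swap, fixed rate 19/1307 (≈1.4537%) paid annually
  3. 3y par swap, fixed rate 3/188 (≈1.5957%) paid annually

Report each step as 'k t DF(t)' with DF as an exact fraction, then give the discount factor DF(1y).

step 1 [1y] bond c/1=1/40: DF=(40549/40000 − 1/40·(0))/(1+1/40) = 989/1000 ≈ 0.989000
step 2 [2y] swap r/1=19/1307: DF=(1 − 19/1307·(0.989000))/(1+19/1307) = 1943/2000 ≈ 0.971500
step 3 [3y] swap r/1=3/188: DF=(1 − 3/188·(0.989000+0.971500))/(1+3/188) = 1907/2000 ≈ 0.953500

1 1 989/1000
2 2 1943/2000
3 3 1907/2000
DF(1y) = 989/1000 ≈ 0.989000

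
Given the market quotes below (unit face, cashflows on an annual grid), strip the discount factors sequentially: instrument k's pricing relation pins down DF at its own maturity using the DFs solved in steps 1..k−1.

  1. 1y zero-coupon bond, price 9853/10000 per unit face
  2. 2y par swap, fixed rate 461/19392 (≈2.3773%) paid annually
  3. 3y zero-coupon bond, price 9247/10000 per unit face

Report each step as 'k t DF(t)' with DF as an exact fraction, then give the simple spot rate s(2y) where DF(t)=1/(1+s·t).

step 1 [1y] zero: DF = P = 9853/10000 ≈ 0.985300
step 2 [2y] swap r/1=461/19392: DF=(1 − 461/19392·(0.985300))/(1+461/19392) = 9539/10000 ≈ 0.953900
step 3 [3y] zero: DF = P = 9247/10000 ≈ 0.924700

1 1 9853/10000
2 2 9539/10000
3 3 9247/10000
s(2y) = (1/(9539/10000) − 1)/(2) = 461/19078 ≈ 2.4164%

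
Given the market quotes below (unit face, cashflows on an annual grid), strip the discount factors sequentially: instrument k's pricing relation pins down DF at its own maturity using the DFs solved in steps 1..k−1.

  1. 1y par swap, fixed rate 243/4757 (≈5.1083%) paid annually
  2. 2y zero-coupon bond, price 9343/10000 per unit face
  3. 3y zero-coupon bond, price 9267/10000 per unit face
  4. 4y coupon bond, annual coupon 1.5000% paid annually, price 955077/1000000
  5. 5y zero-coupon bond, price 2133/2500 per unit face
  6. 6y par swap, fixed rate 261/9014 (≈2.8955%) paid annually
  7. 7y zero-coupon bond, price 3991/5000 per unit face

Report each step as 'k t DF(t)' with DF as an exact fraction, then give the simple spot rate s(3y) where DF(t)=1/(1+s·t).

step 1 [1y] swap r/1=243/4757: DF=(1 − 243/4757·(0))/(1+243/4757) = 4757/5000 ≈ 0.951400
step 2 [2y] zero: DF = P = 9343/10000 ≈ 0.934300
step 3 [3y] zero: DF = P = 9267/10000 ≈ 0.926700
step 4 [4y] bond c/1=3/200: DF=(955077/1000000 − 3/200·(0.951400+0.934300+0.926700))/(1+3/200) = 4497/5000 ≈ 0.899400
step 5 [5y] zero: DF = P = 2133/2500 ≈ 0.853200
step 6 [6y] swap r/1=261/9014: DF=(1 − 261/9014·(0.951400+0.934300+0.926700+0.899400+0.853200))/(1+261/9014) = 4217/5000 ≈ 0.843400
step 7 [7y] zero: DF = P = 3991/5000 ≈ 0.798200

1 1 4757/5000
2 2 9343/10000
3 3 9267/10000
4 4 4497/5000
5 5 2133/2500
6 6 4217/5000
7 7 3991/5000
s(3y) = (1/(9267/10000) − 1)/(3) = 733/27801 ≈ 2.6366%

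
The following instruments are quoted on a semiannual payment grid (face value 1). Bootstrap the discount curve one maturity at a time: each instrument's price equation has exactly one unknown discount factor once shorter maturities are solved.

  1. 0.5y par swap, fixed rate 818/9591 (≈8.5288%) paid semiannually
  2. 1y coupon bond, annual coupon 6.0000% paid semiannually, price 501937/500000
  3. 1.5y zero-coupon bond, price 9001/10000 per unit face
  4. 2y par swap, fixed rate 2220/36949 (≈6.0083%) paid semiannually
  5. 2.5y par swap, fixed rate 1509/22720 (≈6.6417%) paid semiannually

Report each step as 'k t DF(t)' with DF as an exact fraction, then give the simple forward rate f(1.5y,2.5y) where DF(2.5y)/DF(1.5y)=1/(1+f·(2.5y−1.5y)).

step 1 [0.5y] swap r/2=409/9591: DF=(1 − 409/9591·(0))/(1+409/9591) = 9591/10000 ≈ 0.959100
step 2 [1y] bond c/2=3/100: DF=(501937/500000 − 3/100·(0.959100))/(1+3/100) = 9467/10000 ≈ 0.946700
step 3 [1.5y] zero: DF = P = 9001/10000 ≈ 0.900100
step 4 [2y] swap r/2=1110/36949: DF=(1 − 1110/36949·(0.959100+0.946700+0.900100))/(1+1110/36949) = 889/1000 ≈ 0.889000
step 5 [2.5y] swap r/2=1509/45440: DF=(1 − 1509/45440·(0.959100+0.946700+0.900100+0.889000))/(1+1509/45440) = 8491/10000 ≈ 0.849100

1 1/2 9591/10000
2 1 9467/10000
3 3/2 9001/10000
4 2 889/1000
5 5/2 8491/10000
f(1.5y,2.5y) = ((9001/10000)/(8491/10000) − 1)/(1) = 510/8491 ≈ 6.0064%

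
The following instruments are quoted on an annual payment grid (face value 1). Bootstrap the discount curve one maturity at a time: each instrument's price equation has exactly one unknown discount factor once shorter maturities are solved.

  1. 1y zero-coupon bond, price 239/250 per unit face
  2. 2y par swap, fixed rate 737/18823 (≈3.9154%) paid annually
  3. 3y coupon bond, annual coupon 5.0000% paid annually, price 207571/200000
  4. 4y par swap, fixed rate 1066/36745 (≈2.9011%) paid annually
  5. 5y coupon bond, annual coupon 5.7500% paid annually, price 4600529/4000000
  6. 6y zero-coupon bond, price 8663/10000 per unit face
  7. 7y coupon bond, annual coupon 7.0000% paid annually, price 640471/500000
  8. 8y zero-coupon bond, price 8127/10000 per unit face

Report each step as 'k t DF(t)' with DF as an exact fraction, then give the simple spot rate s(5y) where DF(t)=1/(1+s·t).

1 1 239/250
2 2 9263/10000
3 3 2247/2500
4 4 4467/5000
5 5 4439/5000
6 6 8663/10000
7 7 421/500
8 8 8127/10000
s(5y) = (1/(4439/5000) − 1)/(5) = 561/22195 ≈ 2.5276%

step 1 [1y] zero: DF = P = 239/250 ≈ 0.956000
step 2 [2y] swap r/1=737/18823: DF=(1 − 737/18823·(0.956000))/(1+737/18823) = 9263/10000 ≈ 0.926300
step 3 [3y] bond c/1=1/20: DF=(207571/200000 − 1/20·(0.956000+0.926300))/(1+1/20) = 2247/2500 ≈ 0.898800
step 4 [4y] swap r/1=1066/36745: DF=(1 − 1066/36745·(0.956000+0.926300+0.898800))/(1+1066/36745) = 4467/5000 ≈ 0.893400
step 5 [5y] bond c/1=23/400: DF=(4600529/4000000 − 23/400·(0.956000+0.926300+0.898800+0.893400))/(1+23/400) = 4439/5000 ≈ 0.887800
step 6 [6y] zero: DF = P = 8663/10000 ≈ 0.866300
step 7 [7y] bond c/1=7/100: DF=(640471/500000 − 7/100·(0.956000+0.926300+0.898800+0.893400+0.887800+0.866300))/(1+7/100) = 421/500 ≈ 0.842000
step 8 [8y] zero: DF = P = 8127/10000 ≈ 0.812700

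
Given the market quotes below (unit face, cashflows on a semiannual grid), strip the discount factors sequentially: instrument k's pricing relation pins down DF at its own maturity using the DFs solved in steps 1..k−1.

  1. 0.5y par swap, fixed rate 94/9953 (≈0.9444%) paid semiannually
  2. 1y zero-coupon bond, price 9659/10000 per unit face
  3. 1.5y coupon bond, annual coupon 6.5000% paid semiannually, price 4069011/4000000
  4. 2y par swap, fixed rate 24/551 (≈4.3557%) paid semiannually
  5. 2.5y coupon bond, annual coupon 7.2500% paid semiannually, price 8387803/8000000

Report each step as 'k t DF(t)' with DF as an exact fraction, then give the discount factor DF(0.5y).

step 1 [0.5y] swap r/2=47/9953: DF=(1 − 47/9953·(0))/(1+47/9953) = 9953/10000 ≈ 0.995300
step 2 [1y] zero: DF = P = 9659/10000 ≈ 0.965900
step 3 [1.5y] bond c/2=13/400: DF=(4069011/4000000 − 13/400·(0.995300+0.965900))/(1+13/400) = 1847/2000 ≈ 0.923500
step 4 [2y] swap r/2=12/551: DF=(1 − 12/551·(0.995300+0.965900+0.923500))/(1+12/551) = 2293/2500 ≈ 0.917200
step 5 [2.5y] bond c/2=29/800: DF=(8387803/8000000 − 29/800·(0.995300+0.965900+0.923500+0.917200))/(1+29/800) = 2197/2500 ≈ 0.878800

1 1/2 9953/10000
2 1 9659/10000
3 3/2 1847/2000
4 2 2293/2500
5 5/2 2197/2500
DF(0.5y) = 9953/10000 ≈ 0.995300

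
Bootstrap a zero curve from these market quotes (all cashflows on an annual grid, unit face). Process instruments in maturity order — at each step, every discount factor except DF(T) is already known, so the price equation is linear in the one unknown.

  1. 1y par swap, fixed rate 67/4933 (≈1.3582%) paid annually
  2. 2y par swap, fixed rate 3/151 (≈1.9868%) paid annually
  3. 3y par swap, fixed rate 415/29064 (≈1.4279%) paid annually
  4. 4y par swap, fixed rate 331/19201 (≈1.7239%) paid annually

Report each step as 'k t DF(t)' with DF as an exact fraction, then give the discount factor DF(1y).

1 1 4933/5000
2 2 9613/10000
3 3 1917/2000
4 4 4669/5000
DF(1y) = 4933/5000 ≈ 0.986600

step 1 [1y] swap r/1=67/4933: DF=(1 − 67/4933·(0))/(1+67/4933) = 4933/5000 ≈ 0.986600
step 2 [2y] swap r/1=3/151: DF=(1 − 3/151·(0.986600))/(1+3/151) = 9613/10000 ≈ 0.961300
step 3 [3y] swap r/1=415/29064: DF=(1 − 415/29064·(0.986600+0.961300))/(1+415/29064) = 1917/2000 ≈ 0.958500
step 4 [4y] swap r/1=331/19201: DF=(1 − 331/19201·(0.986600+0.961300+0.958500))/(1+331/19201) = 4669/5000 ≈ 0.933800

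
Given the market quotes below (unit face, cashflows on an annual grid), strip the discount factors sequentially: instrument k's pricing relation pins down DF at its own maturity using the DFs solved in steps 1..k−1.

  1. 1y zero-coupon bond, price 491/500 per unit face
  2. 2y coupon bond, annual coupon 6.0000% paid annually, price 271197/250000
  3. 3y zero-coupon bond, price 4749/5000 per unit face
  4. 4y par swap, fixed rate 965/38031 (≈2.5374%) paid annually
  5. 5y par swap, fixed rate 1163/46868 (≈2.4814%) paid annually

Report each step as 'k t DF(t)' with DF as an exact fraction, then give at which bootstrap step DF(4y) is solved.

step 1 [1y] zero: DF = P = 491/500 ≈ 0.982000
step 2 [2y] bond c/1=3/50: DF=(271197/250000 − 3/50·(0.982000))/(1+3/50) = 4839/5000 ≈ 0.967800
step 3 [3y] zero: DF = P = 4749/5000 ≈ 0.949800
step 4 [4y] swap r/1=965/38031: DF=(1 − 965/38031·(0.982000+0.967800+0.949800))/(1+965/38031) = 1807/2000 ≈ 0.903500
step 5 [5y] swap r/1=1163/46868: DF=(1 − 1163/46868·(0.982000+0.967800+0.949800+0.903500))/(1+1163/46868) = 8837/10000 ≈ 0.883700

1 1 491/500
2 2 4839/5000
3 3 4749/5000
4 4 1807/2000
5 5 8837/10000
DF(4y) is solved at step 4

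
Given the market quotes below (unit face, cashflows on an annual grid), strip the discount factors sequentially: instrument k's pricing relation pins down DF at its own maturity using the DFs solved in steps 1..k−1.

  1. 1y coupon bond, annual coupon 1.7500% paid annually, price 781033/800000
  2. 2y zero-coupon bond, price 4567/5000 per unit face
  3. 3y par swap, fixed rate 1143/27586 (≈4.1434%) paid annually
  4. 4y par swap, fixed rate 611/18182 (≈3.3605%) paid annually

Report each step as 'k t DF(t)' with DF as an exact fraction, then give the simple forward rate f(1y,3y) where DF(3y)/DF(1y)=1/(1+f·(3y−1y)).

1 1 1919/2000
2 2 4567/5000
3 3 8857/10000
4 4 4389/5000
f(1y,3y) = ((1919/2000)/(8857/10000) − 1)/(2) = 369/8857 ≈ 4.1662%

step 1 [1y] bond c/1=7/400: DF=(781033/800000 − 7/400·(0))/(1+7/400) = 1919/2000 ≈ 0.959500
step 2 [2y] zero: DF = P = 4567/5000 ≈ 0.913400
step 3 [3y] swap r/1=1143/27586: DF=(1 − 1143/27586·(0.959500+0.913400))/(1+1143/27586) = 8857/10000 ≈ 0.885700
step 4 [4y] swap r/1=611/18182: DF=(1 − 611/18182·(0.959500+0.913400+0.885700))/(1+611/18182) = 4389/5000 ≈ 0.877800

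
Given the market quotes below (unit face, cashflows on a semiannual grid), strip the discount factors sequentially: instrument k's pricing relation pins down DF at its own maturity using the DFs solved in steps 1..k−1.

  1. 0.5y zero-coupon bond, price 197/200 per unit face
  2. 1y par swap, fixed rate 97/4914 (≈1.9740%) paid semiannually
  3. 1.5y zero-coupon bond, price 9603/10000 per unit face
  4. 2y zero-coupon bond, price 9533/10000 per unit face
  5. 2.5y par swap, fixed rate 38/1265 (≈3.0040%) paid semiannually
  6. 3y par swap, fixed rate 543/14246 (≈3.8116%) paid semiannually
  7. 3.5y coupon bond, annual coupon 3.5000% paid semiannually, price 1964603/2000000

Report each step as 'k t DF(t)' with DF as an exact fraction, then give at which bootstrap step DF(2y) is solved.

1 1/2 197/200
2 1 4903/5000
3 3/2 9603/10000
4 2 9533/10000
5 5/2 4639/5000
6 3 4457/5000
7 7/2 4337/5000
DF(2y) is solved at step 4

step 1 [0.5y] zero: DF = P = 197/200 ≈ 0.985000
step 2 [1y] swap r/2=97/9828: DF=(1 − 97/9828·(0.985000))/(1+97/9828) = 4903/5000 ≈ 0.980600
step 3 [1.5y] zero: DF = P = 9603/10000 ≈ 0.960300
step 4 [2y] zero: DF = P = 9533/10000 ≈ 0.953300
step 5 [2.5y] swap r/2=19/1265: DF=(1 − 19/1265·(0.985000+0.980600+0.960300+0.953300))/(1+19/1265) = 4639/5000 ≈ 0.927800
step 6 [3y] swap r/2=543/28492: DF=(1 − 543/28492·(0.985000+0.980600+0.960300+0.953300+0.927800))/(1+543/28492) = 4457/5000 ≈ 0.891400
step 7 [3.5y] bond c/2=7/400: DF=(1964603/2000000 − 7/400·(0.985000+0.980600+0.960300+0.953300+0.927800+0.891400))/(1+7/400) = 4337/5000 ≈ 0.867400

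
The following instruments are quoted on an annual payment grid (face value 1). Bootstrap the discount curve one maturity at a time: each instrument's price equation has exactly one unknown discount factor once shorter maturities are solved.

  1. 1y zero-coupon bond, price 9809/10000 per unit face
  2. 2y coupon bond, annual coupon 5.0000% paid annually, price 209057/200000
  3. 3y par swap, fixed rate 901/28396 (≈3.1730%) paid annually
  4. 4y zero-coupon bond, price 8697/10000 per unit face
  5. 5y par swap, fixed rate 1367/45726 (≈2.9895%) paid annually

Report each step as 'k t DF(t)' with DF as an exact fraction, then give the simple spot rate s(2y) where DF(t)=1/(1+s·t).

1 1 9809/10000
2 2 593/625
3 3 9099/10000
4 4 8697/10000
5 5 8633/10000
s(2y) = (1/(593/625) − 1)/(2) = 16/593 ≈ 2.6981%

step 1 [1y] zero: DF = P = 9809/10000 ≈ 0.980900
step 2 [2y] bond c/1=1/20: DF=(209057/200000 − 1/20·(0.980900))/(1+1/20) = 593/625 ≈ 0.948800
step 3 [3y] swap r/1=901/28396: DF=(1 − 901/28396·(0.980900+0.948800))/(1+901/28396) = 9099/10000 ≈ 0.909900
step 4 [4y] zero: DF = P = 8697/10000 ≈ 0.869700
step 5 [5y] swap r/1=1367/45726: DF=(1 − 1367/45726·(0.980900+0.948800+0.909900+0.869700))/(1+1367/45726) = 8633/10000 ≈ 0.863300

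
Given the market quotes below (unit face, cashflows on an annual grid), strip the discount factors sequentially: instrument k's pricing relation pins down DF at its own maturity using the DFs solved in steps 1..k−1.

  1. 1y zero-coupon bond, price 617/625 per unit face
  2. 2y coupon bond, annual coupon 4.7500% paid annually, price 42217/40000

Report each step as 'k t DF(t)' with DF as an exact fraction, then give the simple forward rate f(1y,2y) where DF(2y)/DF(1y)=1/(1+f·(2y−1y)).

1 1 617/625
2 2 2407/2500
f(1y,2y) = ((617/625)/(2407/2500) − 1)/(1) = 61/2407 ≈ 2.5343%

step 1 [1y] zero: DF = P = 617/625 ≈ 0.987200
step 2 [2y] bond c/1=19/400: DF=(42217/40000 − 19/400·(0.987200))/(1+19/400) = 2407/2500 ≈ 0.962800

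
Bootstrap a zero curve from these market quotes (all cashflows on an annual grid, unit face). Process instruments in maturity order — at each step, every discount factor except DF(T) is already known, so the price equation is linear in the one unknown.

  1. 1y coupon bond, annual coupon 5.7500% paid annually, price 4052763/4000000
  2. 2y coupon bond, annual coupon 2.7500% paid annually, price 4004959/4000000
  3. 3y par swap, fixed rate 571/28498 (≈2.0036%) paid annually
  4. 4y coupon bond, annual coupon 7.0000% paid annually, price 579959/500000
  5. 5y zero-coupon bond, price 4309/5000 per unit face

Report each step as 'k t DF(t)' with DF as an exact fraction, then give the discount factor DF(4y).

step 1 [1y] bond c/1=23/400: DF=(4052763/4000000 − 23/400·(0))/(1+23/400) = 9581/10000 ≈ 0.958100
step 2 [2y] bond c/1=11/400: DF=(4004959/4000000 − 11/400·(0.958100))/(1+11/400) = 593/625 ≈ 0.948800
step 3 [3y] swap r/1=571/28498: DF=(1 − 571/28498·(0.958100+0.948800))/(1+571/28498) = 9429/10000 ≈ 0.942900
step 4 [4y] bond c/1=7/100: DF=(579959/500000 − 7/100·(0.958100+0.948800+0.942900))/(1+7/100) = 561/625 ≈ 0.897600
step 5 [5y] zero: DF = P = 4309/5000 ≈ 0.861800

1 1 9581/10000
2 2 593/625
3 3 9429/10000
4 4 561/625
5 5 4309/5000
DF(4y) = 561/625 ≈ 0.897600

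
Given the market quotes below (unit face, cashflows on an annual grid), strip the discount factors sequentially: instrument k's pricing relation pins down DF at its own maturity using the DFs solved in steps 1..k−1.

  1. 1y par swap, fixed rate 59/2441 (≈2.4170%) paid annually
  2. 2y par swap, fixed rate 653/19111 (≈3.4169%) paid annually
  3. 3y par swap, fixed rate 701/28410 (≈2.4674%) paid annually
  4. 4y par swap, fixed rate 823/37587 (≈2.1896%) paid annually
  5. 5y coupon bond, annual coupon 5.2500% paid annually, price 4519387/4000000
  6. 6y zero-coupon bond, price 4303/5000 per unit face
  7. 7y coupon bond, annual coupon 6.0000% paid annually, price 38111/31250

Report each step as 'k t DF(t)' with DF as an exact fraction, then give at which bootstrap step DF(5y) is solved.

1 1 2441/2500
2 2 9347/10000
3 3 9299/10000
4 4 9177/10000
5 5 443/500
6 6 4303/5000
7 7 8389/10000
DF(5y) is solved at step 5

step 1 [1y] swap r/1=59/2441: DF=(1 − 59/2441·(0))/(1+59/2441) = 2441/2500 ≈ 0.976400
step 2 [2y] swap r/1=653/19111: DF=(1 − 653/19111·(0.976400))/(1+653/19111) = 9347/10000 ≈ 0.934700
step 3 [3y] swap r/1=701/28410: DF=(1 − 701/28410·(0.976400+0.934700))/(1+701/28410) = 9299/10000 ≈ 0.929900
step 4 [4y] swap r/1=823/37587: DF=(1 − 823/37587·(0.976400+0.934700+0.929900))/(1+823/37587) = 9177/10000 ≈ 0.917700
step 5 [5y] bond c/1=21/400: DF=(4519387/4000000 − 21/400·(0.976400+0.934700+0.929900+0.917700))/(1+21/400) = 443/500 ≈ 0.886000
step 6 [6y] zero: DF = P = 4303/5000 ≈ 0.860600
step 7 [7y] bond c/1=3/50: DF=(38111/31250 − 3/50·(0.976400+0.934700+0.929900+0.917700+0.886000+0.860600))/(1+3/50) = 8389/10000 ≈ 0.838900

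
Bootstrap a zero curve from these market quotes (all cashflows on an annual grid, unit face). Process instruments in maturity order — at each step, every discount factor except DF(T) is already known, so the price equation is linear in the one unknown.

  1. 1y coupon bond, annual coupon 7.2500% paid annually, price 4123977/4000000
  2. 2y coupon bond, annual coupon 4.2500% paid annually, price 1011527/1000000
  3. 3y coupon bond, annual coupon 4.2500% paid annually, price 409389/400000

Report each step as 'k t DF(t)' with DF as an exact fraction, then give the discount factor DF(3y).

1 1 9613/10000
2 2 9311/10000
3 3 4523/5000
DF(3y) = 4523/5000 ≈ 0.904600

step 1 [1y] bond c/1=29/400: DF=(4123977/4000000 − 29/400·(0))/(1+29/400) = 9613/10000 ≈ 0.961300
step 2 [2y] bond c/1=17/400: DF=(1011527/1000000 − 17/400·(0.961300))/(1+17/400) = 9311/10000 ≈ 0.931100
step 3 [3y] bond c/1=17/400: DF=(409389/400000 − 17/400·(0.961300+0.931100))/(1+17/400) = 4523/5000 ≈ 0.904600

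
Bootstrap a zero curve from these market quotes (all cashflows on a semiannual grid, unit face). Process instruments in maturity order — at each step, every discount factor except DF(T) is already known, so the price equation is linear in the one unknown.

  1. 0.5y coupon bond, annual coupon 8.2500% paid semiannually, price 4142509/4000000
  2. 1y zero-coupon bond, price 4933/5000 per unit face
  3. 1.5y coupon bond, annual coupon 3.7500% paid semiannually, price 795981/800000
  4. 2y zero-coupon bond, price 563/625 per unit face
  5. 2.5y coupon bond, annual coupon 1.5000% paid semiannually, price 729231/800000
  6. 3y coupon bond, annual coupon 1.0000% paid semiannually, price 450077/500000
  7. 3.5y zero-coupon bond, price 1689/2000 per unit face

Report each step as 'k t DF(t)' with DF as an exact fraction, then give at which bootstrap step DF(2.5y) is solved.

step 1 [0.5y] bond c/2=33/800: DF=(4142509/4000000 − 33/800·(0))/(1+33/800) = 4973/5000 ≈ 0.994600
step 2 [1y] zero: DF = P = 4933/5000 ≈ 0.986600
step 3 [1.5y] bond c/2=3/160: DF=(795981/800000 − 3/160·(0.994600+0.986600))/(1+3/160) = 4701/5000 ≈ 0.940200
step 4 [2y] zero: DF = P = 563/625 ≈ 0.900800
step 5 [2.5y] bond c/2=3/400: DF=(729231/800000 − 3/400·(0.994600+0.986600+0.940200+0.900800))/(1+3/400) = 8763/10000 ≈ 0.876300
step 6 [3y] bond c/2=1/200: DF=(450077/500000 − 1/200·(0.994600+0.986600+0.940200+0.900800+0.876300))/(1+1/200) = 8723/10000 ≈ 0.872300
step 7 [3.5y] zero: DF = P = 1689/2000 ≈ 0.844500

1 1/2 4973/5000
2 1 4933/5000
3 3/2 4701/5000
4 2 563/625
5 5/2 8763/10000
6 3 8723/10000
7 7/2 1689/2000
DF(2.5y) is solved at step 5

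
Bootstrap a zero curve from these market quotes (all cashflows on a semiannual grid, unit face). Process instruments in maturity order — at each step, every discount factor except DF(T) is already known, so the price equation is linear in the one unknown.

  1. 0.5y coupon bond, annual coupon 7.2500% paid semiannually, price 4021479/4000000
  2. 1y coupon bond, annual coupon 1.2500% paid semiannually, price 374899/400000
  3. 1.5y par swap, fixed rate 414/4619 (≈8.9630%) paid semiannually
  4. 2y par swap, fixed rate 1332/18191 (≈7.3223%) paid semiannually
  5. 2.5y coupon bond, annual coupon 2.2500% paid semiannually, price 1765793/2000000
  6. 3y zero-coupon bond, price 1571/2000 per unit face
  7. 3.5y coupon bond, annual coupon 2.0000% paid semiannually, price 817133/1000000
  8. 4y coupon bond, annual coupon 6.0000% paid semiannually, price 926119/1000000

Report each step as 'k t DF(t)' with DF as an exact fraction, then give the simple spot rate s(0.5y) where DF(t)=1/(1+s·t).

1 1/2 4851/5000
2 1 4627/5000
3 3/2 4379/5000
4 2 2167/2500
5 5/2 4163/5000
6 3 1571/2000
7 7/2 757/1000
8 4 181/250
s(0.5y) = (1/(4851/5000) − 1)/(1/2) = 298/4851 ≈ 6.1431%

step 1 [0.5y] bond c/2=29/800: DF=(4021479/4000000 − 29/800·(0))/(1+29/800) = 4851/5000 ≈ 0.970200
step 2 [1y] bond c/2=1/160: DF=(374899/400000 − 1/160·(0.970200))/(1+1/160) = 4627/5000 ≈ 0.925400
step 3 [1.5y] swap r/2=207/4619: DF=(1 − 207/4619·(0.970200+0.925400))/(1+207/4619) = 4379/5000 ≈ 0.875800
step 4 [2y] swap r/2=666/18191: DF=(1 − 666/18191·(0.970200+0.925400+0.875800))/(1+666/18191) = 2167/2500 ≈ 0.866800
step 5 [2.5y] bond c/2=9/800: DF=(1765793/2000000 − 9/800·(0.970200+0.925400+0.875800+0.866800))/(1+9/800) = 4163/5000 ≈ 0.832600
step 6 [3y] zero: DF = P = 1571/2000 ≈ 0.785500
step 7 [3.5y] bond c/2=1/100: DF=(817133/1000000 − 1/100·(0.970200+0.925400+0.875800+0.866800+0.832600+0.785500))/(1+1/100) = 757/1000 ≈ 0.757000
step 8 [4y] bond c/2=3/100: DF=(926119/1000000 − 3/100·(0.970200+0.925400+0.875800+0.866800+0.832600+0.785500+0.757000))/(1+3/100) = 181/250 ≈ 0.724000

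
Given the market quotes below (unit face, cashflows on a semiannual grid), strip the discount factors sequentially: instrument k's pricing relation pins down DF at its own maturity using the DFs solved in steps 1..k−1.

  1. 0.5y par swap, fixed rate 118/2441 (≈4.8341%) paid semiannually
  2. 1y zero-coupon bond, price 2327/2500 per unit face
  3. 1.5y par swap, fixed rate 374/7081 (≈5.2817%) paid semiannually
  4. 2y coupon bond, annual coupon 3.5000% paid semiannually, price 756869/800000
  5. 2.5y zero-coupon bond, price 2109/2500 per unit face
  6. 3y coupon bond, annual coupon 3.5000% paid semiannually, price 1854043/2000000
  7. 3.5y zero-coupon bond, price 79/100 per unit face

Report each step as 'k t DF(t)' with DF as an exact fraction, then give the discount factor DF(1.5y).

step 1 [0.5y] swap r/2=59/2441: DF=(1 − 59/2441·(0))/(1+59/2441) = 2441/2500 ≈ 0.976400
step 2 [1y] zero: DF = P = 2327/2500 ≈ 0.930800
step 3 [1.5y] swap r/2=187/7081: DF=(1 − 187/7081·(0.976400+0.930800))/(1+187/7081) = 2313/2500 ≈ 0.925200
step 4 [2y] bond c/2=7/400: DF=(756869/800000 − 7/400·(0.976400+0.930800+0.925200))/(1+7/400) = 8811/10000 ≈ 0.881100
step 5 [2.5y] zero: DF = P = 2109/2500 ≈ 0.843600
step 6 [3y] bond c/2=7/400: DF=(1854043/2000000 − 7/400·(0.976400+0.930800+0.925200+0.881100+0.843600))/(1+7/400) = 8327/10000 ≈ 0.832700
step 7 [3.5y] zero: DF = P = 79/100 ≈ 0.790000

1 1/2 2441/2500
2 1 2327/2500
3 3/2 2313/2500
4 2 8811/10000
5 5/2 2109/2500
6 3 8327/10000
7 7/2 79/100
DF(1.5y) = 2313/2500 ≈ 0.925200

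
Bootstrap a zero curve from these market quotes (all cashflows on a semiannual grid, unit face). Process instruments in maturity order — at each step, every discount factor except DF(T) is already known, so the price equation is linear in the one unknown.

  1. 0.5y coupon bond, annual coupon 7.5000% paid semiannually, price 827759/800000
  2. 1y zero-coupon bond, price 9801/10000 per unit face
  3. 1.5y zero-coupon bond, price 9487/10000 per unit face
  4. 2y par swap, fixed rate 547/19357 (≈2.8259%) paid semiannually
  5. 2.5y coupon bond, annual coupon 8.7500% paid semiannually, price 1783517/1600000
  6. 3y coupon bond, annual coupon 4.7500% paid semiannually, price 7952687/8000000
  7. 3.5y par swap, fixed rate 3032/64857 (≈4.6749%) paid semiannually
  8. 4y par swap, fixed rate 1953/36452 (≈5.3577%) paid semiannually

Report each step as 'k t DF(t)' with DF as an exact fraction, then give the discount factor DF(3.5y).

1 1/2 9973/10000
2 1 9801/10000
3 3/2 9487/10000
4 2 9453/10000
5 5/2 9057/10000
6 3 4301/5000
7 7/2 2121/2500
8 4 8047/10000
DF(3.5y) = 2121/2500 ≈ 0.848400

step 1 [0.5y] bond c/2=3/80: DF=(827759/800000 − 3/80·(0))/(1+3/80) = 9973/10000 ≈ 0.997300
step 2 [1y] zero: DF = P = 9801/10000 ≈ 0.980100
step 3 [1.5y] zero: DF = P = 9487/10000 ≈ 0.948700
step 4 [2y] swap r/2=547/38714: DF=(1 − 547/38714·(0.997300+0.980100+0.948700))/(1+547/38714) = 9453/10000 ≈ 0.945300
step 5 [2.5y] bond c/2=7/160: DF=(1783517/1600000 − 7/160·(0.997300+0.980100+0.948700+0.945300))/(1+7/160) = 9057/10000 ≈ 0.905700
step 6 [3y] bond c/2=19/800: DF=(7952687/8000000 − 19/800·(0.997300+0.980100+0.948700+0.945300+0.905700))/(1+19/800) = 4301/5000 ≈ 0.860200
step 7 [3.5y] swap r/2=1516/64857: DF=(1 − 1516/64857·(0.997300+0.980100+0.948700+0.945300+0.905700+0.860200))/(1+1516/64857) = 2121/2500 ≈ 0.848400
step 8 [4y] swap r/2=1953/72904: DF=(1 − 1953/72904·(0.997300+0.980100+0.948700+0.945300+0.905700+0.860200+0.848400))/(1+1953/72904) = 8047/10000 ≈ 0.804700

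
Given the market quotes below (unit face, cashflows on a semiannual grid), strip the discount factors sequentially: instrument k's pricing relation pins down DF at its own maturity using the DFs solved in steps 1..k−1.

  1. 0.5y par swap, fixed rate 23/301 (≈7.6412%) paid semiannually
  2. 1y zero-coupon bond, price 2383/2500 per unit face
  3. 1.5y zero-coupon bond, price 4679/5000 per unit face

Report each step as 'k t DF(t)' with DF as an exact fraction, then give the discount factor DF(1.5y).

1 1/2 602/625
2 1 2383/2500
3 3/2 4679/5000
DF(1.5y) = 4679/5000 ≈ 0.935800

step 1 [0.5y] swap r/2=23/602: DF=(1 − 23/602·(0))/(1+23/602) = 602/625 ≈ 0.963200
step 2 [1y] zero: DF = P = 2383/2500 ≈ 0.953200
step 3 [1.5y] zero: DF = P = 4679/5000 ≈ 0.935800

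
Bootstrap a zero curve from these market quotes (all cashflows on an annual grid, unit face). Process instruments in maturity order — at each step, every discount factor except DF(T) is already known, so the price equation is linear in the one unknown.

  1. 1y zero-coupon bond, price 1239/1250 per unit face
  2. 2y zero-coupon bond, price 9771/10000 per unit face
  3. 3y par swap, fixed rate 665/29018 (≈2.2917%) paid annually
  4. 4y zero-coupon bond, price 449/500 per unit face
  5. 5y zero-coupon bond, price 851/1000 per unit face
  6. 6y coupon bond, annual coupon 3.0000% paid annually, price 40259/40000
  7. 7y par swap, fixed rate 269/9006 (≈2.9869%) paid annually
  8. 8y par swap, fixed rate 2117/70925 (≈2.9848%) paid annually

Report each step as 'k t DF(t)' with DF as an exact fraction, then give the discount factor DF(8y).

step 1 [1y] zero: DF = P = 1239/1250 ≈ 0.991200
step 2 [2y] zero: DF = P = 9771/10000 ≈ 0.977100
step 3 [3y] swap r/1=665/29018: DF=(1 − 665/29018·(0.991200+0.977100))/(1+665/29018) = 1867/2000 ≈ 0.933500
step 4 [4y] zero: DF = P = 449/500 ≈ 0.898000
step 5 [5y] zero: DF = P = 851/1000 ≈ 0.851000
step 6 [6y] bond c/1=3/100: DF=(40259/40000 − 3/100·(0.991200+0.977100+0.933500+0.898000+0.851000))/(1+3/100) = 8417/10000 ≈ 0.841700
step 7 [7y] swap r/1=269/9006: DF=(1 − 269/9006·(0.991200+0.977100+0.933500+0.898000+0.851000+0.841700))/(1+269/9006) = 8117/10000 ≈ 0.811700
step 8 [8y] swap r/1=2117/70925: DF=(1 − 2117/70925·(0.991200+0.977100+0.933500+0.898000+0.851000+0.841700+0.811700))/(1+2117/70925) = 7883/10000 ≈ 0.788300

1 1 1239/1250
2 2 9771/10000
3 3 1867/2000
4 4 449/500
5 5 851/1000
6 6 8417/10000
7 7 8117/10000
8 8 7883/10000
DF(8y) = 7883/10000 ≈ 0.788300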